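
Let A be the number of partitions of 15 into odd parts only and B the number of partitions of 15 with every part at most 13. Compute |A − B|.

Partitions of 15 into odd parts only: 27.
Partitions of 15 with every part at most 13: 174.
|27 − 174| = 147.

147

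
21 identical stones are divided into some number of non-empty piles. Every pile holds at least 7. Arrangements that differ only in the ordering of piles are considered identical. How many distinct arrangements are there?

6

They are:
21
14,7
13,8
12,9
11,10
7,7,7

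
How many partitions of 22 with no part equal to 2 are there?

375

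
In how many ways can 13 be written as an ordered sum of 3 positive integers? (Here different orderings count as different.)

66

By stars and bars with positive parts, the count is C(12,2) = 66.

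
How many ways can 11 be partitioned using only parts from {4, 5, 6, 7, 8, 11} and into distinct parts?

Listing the qualifying partitions of 11:
11
4, 7
5, 6

3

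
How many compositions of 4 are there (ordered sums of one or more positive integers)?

There are 3 gaps and each independently is a cut or not, giving 2^3 = 8.

8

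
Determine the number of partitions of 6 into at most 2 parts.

4

Listing the qualifying partitions of 6:
6
5, 1
4, 2
3, 3
Counting gives 4.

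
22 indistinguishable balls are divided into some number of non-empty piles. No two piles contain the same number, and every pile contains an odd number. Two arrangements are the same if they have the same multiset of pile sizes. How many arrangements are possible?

Listing the qualifying partitions of 22:
21, 1
19, 3
17, 5
15, 7
13, 9
13, 5, 3, 1
11, 7, 3, 1
9, 7, 5, 1
Counting gives 8.

8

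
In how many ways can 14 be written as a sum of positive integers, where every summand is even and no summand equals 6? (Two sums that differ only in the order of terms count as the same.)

10

They are:
14
12,2
10,4
10,2,2
8,4,2
8,2,2,2
4,4,4,2
4,4,2,2,2
4,2,2,2,2,2
2,2,2,2,2,2,2
That's 10 in total.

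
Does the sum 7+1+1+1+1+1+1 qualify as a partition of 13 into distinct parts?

The parts sum to 13, and the condition 'all summands are distinct' is violated.

No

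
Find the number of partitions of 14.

135

Counting exhaustively, 135 partitions satisfy the conditions.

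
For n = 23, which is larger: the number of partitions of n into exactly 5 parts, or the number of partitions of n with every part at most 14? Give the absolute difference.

Partitions of 23 into exactly 5 parts: 141.
Partitions of 23 with every part at most 14: 1188.
|141 − 1188| = 1047.

1047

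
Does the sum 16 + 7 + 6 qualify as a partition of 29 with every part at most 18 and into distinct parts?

Yes

The parts sum to 29, and the condition 'no summand exceeds 18' holds; the condition 'all summands are distinct' holds.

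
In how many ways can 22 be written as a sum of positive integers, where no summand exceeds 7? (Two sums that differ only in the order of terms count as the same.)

A full systematic count gives 522.

522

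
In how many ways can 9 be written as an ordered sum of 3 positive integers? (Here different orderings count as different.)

Equivalently, choose which 2 of the 8 gaps become plus signs: C(8,2) = 28.

28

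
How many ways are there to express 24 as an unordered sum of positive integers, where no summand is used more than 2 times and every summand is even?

36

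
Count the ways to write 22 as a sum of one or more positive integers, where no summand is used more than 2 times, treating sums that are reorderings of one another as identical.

297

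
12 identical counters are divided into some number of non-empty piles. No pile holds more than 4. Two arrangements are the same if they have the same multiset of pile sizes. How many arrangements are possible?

34

A partial list (first 12 by largest part):
4+4+4
4+4+3+1
4+4+2+2
4+4+2+1+1
4+4+1+1+1+1
4+3+3+2
4+3+3+1+1
4+3+2+2+1
4+3+2+1+1+1
4+3+1+1+1+1+1
4+2+2+2+2
4+2+2+2+1+1
…and 22 more, for 34 total.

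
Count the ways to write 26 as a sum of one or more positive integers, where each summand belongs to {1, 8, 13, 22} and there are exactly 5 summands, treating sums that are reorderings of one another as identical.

The partitions of 26 that satisfy the conditions:
22, 1, 1, 1, 1
8, 8, 8, 1, 1
That's 2 in total.

2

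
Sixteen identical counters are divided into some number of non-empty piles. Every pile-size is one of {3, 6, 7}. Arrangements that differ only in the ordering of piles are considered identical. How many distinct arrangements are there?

Listing the qualifying partitions of 16:
3 + 6 + 7
3 + 3 + 3 + 7

2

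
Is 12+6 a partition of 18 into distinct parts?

Yes

The parts sum to 18, and the condition 'all summands are distinct' holds.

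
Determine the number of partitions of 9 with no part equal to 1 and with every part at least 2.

8

Listing the qualifying partitions of 9:
9
7, 2
6, 3
5, 4
5, 2, 2
4, 3, 2
3, 3, 3
3, 2, 2, 2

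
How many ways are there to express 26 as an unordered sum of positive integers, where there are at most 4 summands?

Counting exhaustively, 206 partitions satisfy the conditions.

206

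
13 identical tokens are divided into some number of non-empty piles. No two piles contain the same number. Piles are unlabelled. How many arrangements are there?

Enumerating:
13
12+1
11+2
10+3
10+2+1
9+4
9+3+1
8+5
8+4+1
8+3+2
7+6
7+5+1
7+4+2
7+3+2+1
6+5+2
6+4+3
6+4+2+1
5+4+3+1
Counting gives 18.

18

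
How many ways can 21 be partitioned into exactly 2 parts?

They are:
20, 1
19, 2
18, 3
17, 4
16, 5
15, 6
14, 7
13, 8
12, 9
11, 10

10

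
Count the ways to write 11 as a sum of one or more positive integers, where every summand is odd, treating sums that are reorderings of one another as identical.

12

Enumerating:
11
9, 1, 1
7, 3, 1
7, 1, 1, 1, 1
5, 5, 1
5, 3, 3
5, 3, 1, 1, 1
5, 1, 1, 1, 1, 1, 1
3, 3, 3, 1, 1
3, 3, 1, 1, 1, 1, 1
3, 1, 1, 1, 1, 1, 1, 1, 1
1, 1, 1, 1, 1, 1, 1, 1, 1, 1, 1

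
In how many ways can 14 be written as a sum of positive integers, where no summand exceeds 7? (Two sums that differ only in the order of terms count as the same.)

105

Enumerating by decreasing first part gives 105 partitions in all.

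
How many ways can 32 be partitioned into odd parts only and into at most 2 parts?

Listing the qualifying partitions of 32:
31 + 1
29 + 3
27 + 5
25 + 7
23 + 9
21 + 11
19 + 13
17 + 15
Counting gives 8.

8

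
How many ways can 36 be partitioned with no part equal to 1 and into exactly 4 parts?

A full systematic count gives 249.

249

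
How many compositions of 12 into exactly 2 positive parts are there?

Equivalently, choose which 1 of the 11 gaps become plus signs: C(11,1) = 11.

11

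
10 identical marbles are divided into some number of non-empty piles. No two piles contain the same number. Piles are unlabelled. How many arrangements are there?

10

Listing the qualifying partitions of 10:
10
9+1
8+2
7+3
7+2+1
6+4
6+3+1
5+4+1
5+3+2
4+3+2+1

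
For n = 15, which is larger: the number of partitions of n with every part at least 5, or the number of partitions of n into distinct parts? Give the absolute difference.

22

Partitions of 15 with every part at least 5: 5.
Partitions of 15 into distinct parts: 27.
|5 − 27| = 22.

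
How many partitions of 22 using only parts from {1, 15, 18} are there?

3

The partitions of 22 that satisfy the conditions:
18,1,1,1,1
15,1,1,1,1,1,1,1
1,1,1,1,1,1,1,1,1,1,1,1,1,1,1,1,1,1,1,1,1,1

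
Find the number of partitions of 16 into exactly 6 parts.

35

There are too many to list fully; the first 12 (by largest part) are:
11 + 1 + 1 + 1 + 1 + 1
10 + 2 + 1 + 1 + 1 + 1
9 + 3 + 1 + 1 + 1 + 1
9 + 2 + 2 + 1 + 1 + 1
8 + 4 + 1 + 1 + 1 + 1
8 + 3 + 2 + 1 + 1 + 1
8 + 2 + 2 + 2 + 1 + 1
7 + 5 + 1 + 1 + 1 + 1
7 + 4 + 2 + 1 + 1 + 1
7 + 3 + 3 + 1 + 1 + 1
7 + 3 + 2 + 2 + 1 + 1
7 + 2 + 2 + 2 + 2 + 1
…and 23 more, for 35 total.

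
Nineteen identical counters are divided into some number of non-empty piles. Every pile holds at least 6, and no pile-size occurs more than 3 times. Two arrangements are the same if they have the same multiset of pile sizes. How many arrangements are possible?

6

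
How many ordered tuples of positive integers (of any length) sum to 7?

64

Each of the 6 gaps between 7 units is either a break or not: 2^6 = 64.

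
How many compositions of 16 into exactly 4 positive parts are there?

455

A composition of 16 into 4 positive parts is chosen by placing 3 dividers among the 15 gaps between 16 units: C(15,3) = 455.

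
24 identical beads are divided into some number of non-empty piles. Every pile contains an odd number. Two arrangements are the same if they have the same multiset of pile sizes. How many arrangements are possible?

122

Direct enumeration gives 122 partitions.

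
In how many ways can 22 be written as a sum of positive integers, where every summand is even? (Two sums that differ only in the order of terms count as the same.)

56

A partial list (first 12 by largest part):
22
20, 2
18, 4
18, 2, 2
16, 6
16, 4, 2
16, 2, 2, 2
14, 8
14, 6, 2
14, 4, 4
14, 4, 2, 2
14, 2, 2, 2, 2
…and 44 more, for 56 total.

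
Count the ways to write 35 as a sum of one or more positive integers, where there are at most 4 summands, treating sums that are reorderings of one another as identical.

441

Enumerating by decreasing first part gives 441 partitions in all.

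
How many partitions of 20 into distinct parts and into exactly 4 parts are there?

Enumerating:
1 + 2 + 3 + 14
1 + 2 + 4 + 13
1 + 2 + 5 + 12
1 + 3 + 4 + 12
1 + 2 + 6 + 11
1 + 3 + 5 + 11
2 + 3 + 4 + 11
1 + 2 + 7 + 10
1 + 3 + 6 + 10
1 + 4 + 5 + 10
2 + 3 + 5 + 10
1 + 2 + 8 + 9
1 + 3 + 7 + 9
1 + 4 + 6 + 9
2 + 3 + 6 + 9
2 + 4 + 5 + 9
1 + 4 + 7 + 8
2 + 3 + 7 + 8
1 + 5 + 6 + 8
2 + 4 + 6 + 8
3 + 4 + 5 + 8
2 + 5 + 6 + 7
3 + 4 + 6 + 7

23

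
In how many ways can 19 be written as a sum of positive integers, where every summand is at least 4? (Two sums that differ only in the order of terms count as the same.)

Enumerating:
19
15, 4
14, 5
13, 6
12, 7
11, 8
11, 4, 4
10, 9
10, 5, 4
9, 6, 4
9, 5, 5
8, 7, 4
8, 6, 5
7, 7, 5
7, 6, 6
7, 4, 4, 4
6, 5, 4, 4
5, 5, 5, 4

18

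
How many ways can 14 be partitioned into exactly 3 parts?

16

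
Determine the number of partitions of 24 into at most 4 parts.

169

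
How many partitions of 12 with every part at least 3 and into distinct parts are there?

5

They are:
12
9 + 3
8 + 4
7 + 5
5 + 4 + 3
Counting gives 5.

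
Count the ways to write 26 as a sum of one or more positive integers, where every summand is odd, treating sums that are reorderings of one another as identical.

165

Enumerating by decreasing first part gives 165 partitions in all.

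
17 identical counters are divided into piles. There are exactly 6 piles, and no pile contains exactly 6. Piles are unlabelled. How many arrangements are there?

There are too many to list fully; the first 12 (by largest part) are:
12, 1, 1, 1, 1, 1
11, 2, 1, 1, 1, 1
10, 3, 1, 1, 1, 1
10, 2, 2, 1, 1, 1
9, 4, 1, 1, 1, 1
9, 3, 2, 1, 1, 1
9, 2, 2, 2, 1, 1
8, 5, 1, 1, 1, 1
8, 4, 2, 1, 1, 1
8, 3, 3, 1, 1, 1
8, 3, 2, 2, 1, 1
8, 2, 2, 2, 2, 1
…and 22 more, for 34 total.

34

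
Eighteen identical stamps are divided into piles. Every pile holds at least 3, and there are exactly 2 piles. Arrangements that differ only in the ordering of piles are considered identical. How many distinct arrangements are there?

7

Enumerating:
3+15
4+14
5+13
6+12
7+11
8+10
9+9
Counting gives 7.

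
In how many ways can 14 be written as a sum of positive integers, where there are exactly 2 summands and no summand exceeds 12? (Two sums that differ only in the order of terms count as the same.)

6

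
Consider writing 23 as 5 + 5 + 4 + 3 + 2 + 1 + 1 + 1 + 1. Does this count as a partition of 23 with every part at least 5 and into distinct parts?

No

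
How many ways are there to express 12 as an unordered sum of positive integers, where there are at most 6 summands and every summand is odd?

The partitions of 12 that satisfy the conditions:
1, 11
3, 9
1, 1, 1, 9
5, 7
1, 1, 3, 7
1, 1, 1, 1, 1, 7
1, 1, 5, 5
1, 3, 3, 5
1, 1, 1, 1, 3, 5
3, 3, 3, 3
1, 1, 1, 3, 3, 3
That's 11 in total.

11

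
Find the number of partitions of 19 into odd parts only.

54

A partial list (first 12 by largest part):
19
17, 1, 1
15, 3, 1
15, 1, 1, 1, 1
13, 5, 1
13, 3, 3
13, 3, 1, 1, 1
13, 1, 1, 1, 1, 1, 1
11, 7, 1
11, 5, 3
11, 5, 1, 1, 1
11, 3, 3, 1, 1
…and 42 more, for 54 total.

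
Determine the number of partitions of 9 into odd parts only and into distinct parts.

2

Enumerating:
9
5, 3, 1
Counting gives 2.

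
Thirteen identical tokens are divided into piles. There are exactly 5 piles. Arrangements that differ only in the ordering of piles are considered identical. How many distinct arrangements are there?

They are:
1, 1, 1, 1, 9
1, 1, 1, 2, 8
1, 1, 1, 3, 7
1, 1, 2, 2, 7
1, 1, 1, 4, 6
1, 1, 2, 3, 6
1, 2, 2, 2, 6
1, 1, 1, 5, 5
1, 1, 2, 4, 5
1, 1, 3, 3, 5
1, 2, 2, 3, 5
2, 2, 2, 2, 5
1, 1, 3, 4, 4
1, 2, 2, 4, 4
1, 2, 3, 3, 4
2, 2, 2, 3, 4
1, 3, 3, 3, 3
2, 2, 3, 3, 3
That's 18 in total.

18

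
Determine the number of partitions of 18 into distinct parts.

46

A partial list (first 12 by largest part):
18
17,1
16,2
15,3
15,2,1
14,4
14,3,1
13,5
13,4,1
13,3,2
12,6
12,5,1
…and 34 more, for 46 total.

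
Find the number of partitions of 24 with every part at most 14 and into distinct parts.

89

Counting exhaustively, 89 partitions satisfy the conditions.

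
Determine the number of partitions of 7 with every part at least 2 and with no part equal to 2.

Enumerating:
7
4, 3
Counting gives 2.

2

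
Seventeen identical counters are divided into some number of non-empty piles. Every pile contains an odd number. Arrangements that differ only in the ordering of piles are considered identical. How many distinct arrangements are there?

A partial list (first 12 by largest part):
17
15,1,1
13,3,1
13,1,1,1,1
11,5,1
11,3,3
11,3,1,1,1
11,1,1,1,1,1,1
9,7,1
9,5,3
9,5,1,1,1
9,3,3,1,1
…and 26 more, for 38 total.

38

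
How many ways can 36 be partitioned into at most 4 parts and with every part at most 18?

A full systematic count gives 241.

241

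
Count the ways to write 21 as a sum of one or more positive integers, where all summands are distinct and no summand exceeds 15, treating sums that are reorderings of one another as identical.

66

A partial list (first 12 by largest part):
6+15
1+5+15
2+4+15
1+2+3+15
7+14
1+6+14
2+5+14
3+4+14
1+2+4+14
8+13
1+7+13
2+6+13
…and 54 more, for 66 total.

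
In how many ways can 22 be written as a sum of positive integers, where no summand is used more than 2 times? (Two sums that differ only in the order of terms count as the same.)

There are 297 such partitions.

297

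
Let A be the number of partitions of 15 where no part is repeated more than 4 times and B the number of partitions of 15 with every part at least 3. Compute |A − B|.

Partitions of 15 where no part is repeated more than 4 times: 127.
Partitions of 15 with every part at least 3: 17.
|127 − 17| = 110.

110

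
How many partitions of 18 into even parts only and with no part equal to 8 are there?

23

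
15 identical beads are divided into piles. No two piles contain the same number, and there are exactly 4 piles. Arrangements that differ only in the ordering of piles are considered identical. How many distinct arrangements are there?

6

Enumerating:
9+3+2+1
8+4+2+1
7+5+2+1
7+4+3+1
6+5+3+1
6+4+3+2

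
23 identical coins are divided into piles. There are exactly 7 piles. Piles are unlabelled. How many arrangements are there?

A full systematic count gives 164.

164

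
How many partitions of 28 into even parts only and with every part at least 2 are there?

Systematic enumeration (by largest part, then next-largest, …) yields 135.

135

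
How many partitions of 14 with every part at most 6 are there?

90

There are 90 such partitions.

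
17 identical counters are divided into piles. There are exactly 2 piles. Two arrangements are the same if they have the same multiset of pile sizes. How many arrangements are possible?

Enumerating:
16+1
15+2
14+3
13+4
12+5
11+6
10+7
9+8

8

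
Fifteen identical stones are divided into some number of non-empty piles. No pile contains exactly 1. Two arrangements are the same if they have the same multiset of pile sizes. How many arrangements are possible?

41

There are too many to list fully; the first 12 (by largest part) are:
15
13 + 2
12 + 3
11 + 4
11 + 2 + 2
10 + 5
10 + 3 + 2
9 + 6
9 + 4 + 2
9 + 3 + 3
9 + 2 + 2 + 2
8 + 7
…and 29 more, for 41 total.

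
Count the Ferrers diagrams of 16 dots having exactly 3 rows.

Enumerating:
14 + 1 + 1
13 + 2 + 1
12 + 3 + 1
12 + 2 + 2
11 + 4 + 1
11 + 3 + 2
10 + 5 + 1
10 + 4 + 2
10 + 3 + 3
9 + 6 + 1
9 + 5 + 2
9 + 4 + 3
8 + 7 + 1
8 + 6 + 2
8 + 5 + 3
8 + 4 + 4
7 + 7 + 2
7 + 6 + 3
7 + 5 + 4
6 + 6 + 4
6 + 5 + 5

21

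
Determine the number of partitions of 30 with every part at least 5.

70

A partial list (first 12 by largest part):
30
25+5
24+6
23+7
22+8
21+9
20+10
20+5+5
19+11
19+6+5
18+12
18+7+5
…and 58 more, for 70 total.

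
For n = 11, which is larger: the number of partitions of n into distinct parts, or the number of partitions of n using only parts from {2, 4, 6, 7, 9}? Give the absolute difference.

Partitions of 11 into distinct parts: 12.
Partitions of 11 using only parts from {2, 4, 6, 7, 9}: 3.
|12 − 3| = 9.

9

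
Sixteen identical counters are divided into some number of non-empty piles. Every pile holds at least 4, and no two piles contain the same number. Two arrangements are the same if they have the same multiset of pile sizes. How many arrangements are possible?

Enumerating:
16
4, 12
5, 11
6, 10
7, 9
4, 5, 7
That's 6 in total.

6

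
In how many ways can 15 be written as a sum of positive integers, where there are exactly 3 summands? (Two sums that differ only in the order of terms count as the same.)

19

Listing the qualifying partitions of 15:
13,1,1
12,2,1
11,3,1
11,2,2
10,4,1
10,3,2
9,5,1
9,4,2
9,3,3
8,6,1
8,5,2
8,4,3
7,7,1
7,6,2
7,5,3
7,4,4
6,6,3
6,5,4
5,5,5
Counting gives 19.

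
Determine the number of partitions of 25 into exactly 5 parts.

192

There are 192 such partitions.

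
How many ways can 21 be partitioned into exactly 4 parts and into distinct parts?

27

A partial list (first 12 by largest part):
15+3+2+1
14+4+2+1
13+5+2+1
13+4+3+1
12+6+2+1
12+5+3+1
12+4+3+2
11+7+2+1
11+6+3+1
11+5+4+1
11+5+3+2
10+8+2+1
…and 15 more, for 27 total.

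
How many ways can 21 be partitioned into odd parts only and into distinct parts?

8

Enumerating:
21
1+3+17
1+5+15
1+7+13
3+5+13
1+9+11
3+7+11
5+7+9
That's 8 in total.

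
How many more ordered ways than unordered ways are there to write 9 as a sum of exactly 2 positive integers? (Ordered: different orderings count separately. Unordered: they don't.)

4

Compositions: C(8,1) = 8.
Partitions of 9 into exactly 2 parts: 4.
Difference: 8 − 4 = 4.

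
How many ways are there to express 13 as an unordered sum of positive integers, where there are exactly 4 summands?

18

The partitions of 13 that satisfy the conditions:
10,1,1,1
9,2,1,1
8,3,1,1
8,2,2,1
7,4,1,1
7,3,2,1
7,2,2,2
6,5,1,1
6,4,2,1
6,3,3,1
6,3,2,2
5,5,2,1
5,4,3,1
5,4,2,2
5,3,3,2
4,4,4,1
4,4,3,2
4,3,3,3
That's 18 in total.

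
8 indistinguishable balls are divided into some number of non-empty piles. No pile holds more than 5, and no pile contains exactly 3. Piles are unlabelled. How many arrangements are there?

11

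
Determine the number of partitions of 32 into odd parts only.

Systematic enumeration (by largest part, then next-largest, …) yields 390.

390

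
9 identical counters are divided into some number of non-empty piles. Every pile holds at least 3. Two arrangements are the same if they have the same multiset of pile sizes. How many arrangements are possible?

4

The partitions of 9 that satisfy the conditions:
9
3,6
4,5
3,3,3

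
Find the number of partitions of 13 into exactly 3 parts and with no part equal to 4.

Enumerating:
11 + 1 + 1
10 + 2 + 1
9 + 3 + 1
9 + 2 + 2
8 + 3 + 2
7 + 5 + 1
7 + 3 + 3
6 + 6 + 1
6 + 5 + 2
5 + 5 + 3

10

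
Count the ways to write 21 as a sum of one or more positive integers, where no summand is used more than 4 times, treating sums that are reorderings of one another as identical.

505

Counting exhaustively, 505 partitions satisfy the conditions.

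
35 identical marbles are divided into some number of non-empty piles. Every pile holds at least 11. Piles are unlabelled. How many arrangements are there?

They are:
35
24,11
23,12
22,13
21,14
20,15
19,16
18,17
13,11,11
12,12,11

10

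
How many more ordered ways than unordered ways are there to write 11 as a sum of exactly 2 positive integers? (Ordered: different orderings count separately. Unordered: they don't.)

5

Ordered (compositions into 2 parts): C(10,1) = 10.
Unordered (partitions into 2 parts): 5.
Difference: 10 − 5 = 5.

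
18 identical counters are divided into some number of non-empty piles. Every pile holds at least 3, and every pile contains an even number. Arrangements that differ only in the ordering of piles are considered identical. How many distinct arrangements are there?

8

Enumerating:
18
14,4
12,6
10,8
10,4,4
8,6,4
6,6,6
6,4,4,4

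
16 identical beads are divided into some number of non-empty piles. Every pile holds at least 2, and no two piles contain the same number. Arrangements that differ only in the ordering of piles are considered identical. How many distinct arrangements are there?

17

Enumerating:
16
14 + 2
13 + 3
12 + 4
11 + 5
11 + 3 + 2
10 + 6
10 + 4 + 2
9 + 7
9 + 5 + 2
9 + 4 + 3
8 + 6 + 2
8 + 5 + 3
7 + 6 + 3
7 + 5 + 4
7 + 4 + 3 + 2
6 + 5 + 3 + 2
Counting gives 17.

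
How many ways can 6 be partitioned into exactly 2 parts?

They are:
1, 5
2, 4
3, 3

3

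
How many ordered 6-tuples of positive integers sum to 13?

792

By stars and bars with positive parts, the count is C(12,5) = 792.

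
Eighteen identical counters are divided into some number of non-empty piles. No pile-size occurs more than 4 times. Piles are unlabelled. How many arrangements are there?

262

There are 262 such partitions.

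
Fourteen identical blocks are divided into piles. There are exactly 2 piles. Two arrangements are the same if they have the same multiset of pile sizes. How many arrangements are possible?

They are:
1 + 13
2 + 12
3 + 11
4 + 10
5 + 9
6 + 8
7 + 7
Counting gives 7.

7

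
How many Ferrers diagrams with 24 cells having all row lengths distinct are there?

122

Counting exhaustively, 122 partitions satisfy the conditions.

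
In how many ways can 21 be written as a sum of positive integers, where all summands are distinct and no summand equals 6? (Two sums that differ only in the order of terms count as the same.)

55

There are too many to list fully; the first 12 (by largest part) are:
21
20,1
19,2
18,3
18,2,1
17,4
17,3,1
16,5
16,4,1
16,3,2
15,5,1
15,4,2
…and 43 more, for 55 total.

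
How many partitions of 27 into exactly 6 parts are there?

Direct enumeration gives 331 partitions.

331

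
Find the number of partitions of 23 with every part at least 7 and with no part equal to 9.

6

Listing the qualifying partitions of 23:
23
16,7
15,8
13,10
12,11
8,8,7
Counting gives 6.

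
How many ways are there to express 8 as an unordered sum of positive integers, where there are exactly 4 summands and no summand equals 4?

They are:
5 + 1 + 1 + 1
3 + 3 + 1 + 1
3 + 2 + 2 + 1
2 + 2 + 2 + 2

4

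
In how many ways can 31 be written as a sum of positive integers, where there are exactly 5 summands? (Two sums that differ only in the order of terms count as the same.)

Systematic enumeration (by largest part, then next-largest, …) yields 427.

427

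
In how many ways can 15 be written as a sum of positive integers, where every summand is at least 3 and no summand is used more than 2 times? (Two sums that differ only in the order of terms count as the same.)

They are:
15
12, 3
11, 4
10, 5
9, 6
9, 3, 3
8, 7
8, 4, 3
7, 5, 3
7, 4, 4
6, 6, 3
6, 5, 4
5, 4, 3, 3

13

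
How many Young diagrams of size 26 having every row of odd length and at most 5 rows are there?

34

There are too many to list fully; the first 12 (by largest part) are:
25, 1
23, 3
23, 1, 1, 1
21, 5
21, 3, 1, 1
19, 7
19, 5, 1, 1
19, 3, 3, 1
17, 9
17, 7, 1, 1
17, 5, 3, 1
17, 3, 3, 3
…and 22 more, for 34 total.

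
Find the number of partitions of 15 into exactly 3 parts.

They are:
1+1+13
1+2+12
1+3+11
2+2+11
1+4+10
2+3+10
1+5+9
2+4+9
3+3+9
1+6+8
2+5+8
3+4+8
1+7+7
2+6+7
3+5+7
4+4+7
3+6+6
4+5+6
5+5+5

19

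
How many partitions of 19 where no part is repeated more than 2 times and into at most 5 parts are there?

Systematic enumeration (by largest part, then next-largest, …) yields 134.

134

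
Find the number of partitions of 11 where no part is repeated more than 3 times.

There are too many to list fully; the first 12 (by largest part) are:
11
10, 1
9, 2
9, 1, 1
8, 3
8, 2, 1
8, 1, 1, 1
7, 4
7, 3, 1
7, 2, 2
7, 2, 1, 1
6, 5
…and 26 more, for 38 total.

38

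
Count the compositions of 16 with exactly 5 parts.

A composition of 16 into 5 positive parts is chosen by placing 4 dividers among the 15 gaps between 16 units: C(15,4) = 1365.

1365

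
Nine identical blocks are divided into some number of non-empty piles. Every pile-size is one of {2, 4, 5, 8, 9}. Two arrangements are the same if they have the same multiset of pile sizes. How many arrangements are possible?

The partitions of 9 that satisfy the conditions:
9
5, 4
5, 2, 2
Counting gives 3.

3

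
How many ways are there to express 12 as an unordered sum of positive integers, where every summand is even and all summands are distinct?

Listing the qualifying partitions of 12:
12
10,2
8,4
6,4,2
That's 4 in total.

4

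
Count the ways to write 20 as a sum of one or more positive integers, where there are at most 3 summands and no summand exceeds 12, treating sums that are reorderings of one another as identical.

24

Enumerating:
12,8
12,7,1
12,6,2
12,5,3
12,4,4
11,9
11,8,1
11,7,2
11,6,3
11,5,4
10,10
10,9,1
10,8,2
10,7,3
10,6,4
10,5,5
9,9,2
9,8,3
9,7,4
9,6,5
8,8,4
8,7,5
8,6,6
7,7,6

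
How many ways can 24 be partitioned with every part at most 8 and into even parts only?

A partial list (first 12 by largest part):
8 + 8 + 8
8 + 8 + 6 + 2
8 + 8 + 4 + 4
8 + 8 + 4 + 2 + 2
8 + 8 + 2 + 2 + 2 + 2
8 + 6 + 6 + 4
8 + 6 + 6 + 2 + 2
8 + 6 + 4 + 4 + 2
8 + 6 + 4 + 2 + 2 + 2
8 + 6 + 2 + 2 + 2 + 2 + 2
8 + 4 + 4 + 4 + 4
8 + 4 + 4 + 4 + 2 + 2
…and 22 more, for 34 total.

34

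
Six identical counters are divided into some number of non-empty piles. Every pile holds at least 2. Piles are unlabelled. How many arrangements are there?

Enumerating:
6
4+2
3+3
2+2+2
That's 4 in total.

4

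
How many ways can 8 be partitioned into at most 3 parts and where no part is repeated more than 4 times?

10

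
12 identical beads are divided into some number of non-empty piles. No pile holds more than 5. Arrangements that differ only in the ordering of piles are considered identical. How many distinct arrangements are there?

There are too many to list fully; the first 12 (by largest part) are:
5,5,2
5,5,1,1
5,4,3
5,4,2,1
5,4,1,1,1
5,3,3,1
5,3,2,2
5,3,2,1,1
5,3,1,1,1,1
5,2,2,2,1
5,2,2,1,1,1
5,2,1,1,1,1,1
…and 35 more, for 47 total.

47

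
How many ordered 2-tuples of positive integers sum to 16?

15

Place 1 bars in the 15 internal gaps of a row of 16 dots: C(15,1) = 15.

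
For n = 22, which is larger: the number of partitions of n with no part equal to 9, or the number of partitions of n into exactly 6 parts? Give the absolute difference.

765

Partitions of 22 with no part equal to 9: 901.
Partitions of 22 into exactly 6 parts: 136.
|901 − 136| = 765.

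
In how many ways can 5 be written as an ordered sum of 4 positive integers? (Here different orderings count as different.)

4

Equivalently, choose which 3 of the 4 gaps become plus signs: C(4,3) = 4.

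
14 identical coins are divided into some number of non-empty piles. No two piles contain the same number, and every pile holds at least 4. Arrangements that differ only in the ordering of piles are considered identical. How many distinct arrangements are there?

They are:
14
10 + 4
9 + 5
8 + 6

4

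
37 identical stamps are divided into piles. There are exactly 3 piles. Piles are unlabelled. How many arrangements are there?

Systematic enumeration (by largest part, then next-largest, …) yields 114.

114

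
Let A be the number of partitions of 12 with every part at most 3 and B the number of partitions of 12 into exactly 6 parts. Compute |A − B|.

8

Partitions of 12 with every part at most 3: 19.
Partitions of 12 into exactly 6 parts: 11.
|19 − 11| = 8.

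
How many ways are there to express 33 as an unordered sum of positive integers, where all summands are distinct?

Systematic enumeration (by largest part, then next-largest, …) yields 448.

448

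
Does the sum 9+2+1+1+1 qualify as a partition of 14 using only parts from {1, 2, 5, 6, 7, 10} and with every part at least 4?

No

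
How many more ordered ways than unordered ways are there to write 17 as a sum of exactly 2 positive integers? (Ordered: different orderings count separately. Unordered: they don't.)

Compositions: C(16,1) = 16.
Partitions of 17 into exactly 2 parts: 8.
Difference: 16 − 8 = 8.

8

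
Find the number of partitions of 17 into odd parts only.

38

A partial list (first 12 by largest part):
17
15,1,1
13,3,1
13,1,1,1,1
11,5,1
11,3,3
11,3,1,1,1
11,1,1,1,1,1,1
9,7,1
9,5,3
9,5,1,1,1
9,3,3,1,1
…and 26 more, for 38 total.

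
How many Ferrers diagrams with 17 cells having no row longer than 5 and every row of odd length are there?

Listing the qualifying partitions of 17:
5+5+5+1+1
5+5+3+3+1
5+5+3+1+1+1+1
5+5+1+1+1+1+1+1+1
5+3+3+3+3
5+3+3+3+1+1+1
5+3+3+1+1+1+1+1+1
5+3+1+1+1+1+1+1+1+1+1
5+1+1+1+1+1+1+1+1+1+1+1+1
3+3+3+3+3+1+1
3+3+3+3+1+1+1+1+1
3+3+3+1+1+1+1+1+1+1+1
3+3+1+1+1+1+1+1+1+1+1+1+1
3+1+1+1+1+1+1+1+1+1+1+1+1+1+1
1+1+1+1+1+1+1+1+1+1+1+1+1+1+1+1+1
Counting gives 15.

15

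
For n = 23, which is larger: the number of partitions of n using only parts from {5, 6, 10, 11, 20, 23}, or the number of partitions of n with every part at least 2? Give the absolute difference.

250

Partitions of 23 using only parts from {5, 6, 10, 11, 20, 23}: 3.
Partitions of 23 with every part at least 2: 253.
|3 − 253| = 250.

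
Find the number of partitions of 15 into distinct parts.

A partial list (first 12 by largest part):
15
14 + 1
13 + 2
12 + 3
12 + 2 + 1
11 + 4
11 + 3 + 1
10 + 5
10 + 4 + 1
10 + 3 + 2
9 + 6
9 + 5 + 1
…and 15 more, for 27 total.

27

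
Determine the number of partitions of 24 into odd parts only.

There are 122 such partitions.

122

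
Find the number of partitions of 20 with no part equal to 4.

There are 396 such partitions.

396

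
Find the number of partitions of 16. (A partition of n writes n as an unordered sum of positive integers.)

Counting exhaustively, 231 partitions satisfy the conditions.

231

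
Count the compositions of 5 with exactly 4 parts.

A composition of 5 into 4 positive parts is chosen by placing 3 dividers among the 4 gaps between 5 units: C(4,3) = 4.

4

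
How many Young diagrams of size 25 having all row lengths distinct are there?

Direct enumeration gives 142 partitions.

142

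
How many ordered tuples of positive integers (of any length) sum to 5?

16

Each of the 4 gaps between 5 units is either a break or not: 2^4 = 16.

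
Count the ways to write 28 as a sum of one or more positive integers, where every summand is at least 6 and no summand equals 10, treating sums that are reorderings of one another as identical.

They are:
28
6 + 22
7 + 21
8 + 20
9 + 19
11 + 17
12 + 16
6 + 6 + 16
13 + 15
6 + 7 + 15
14 + 14
6 + 8 + 14
7 + 7 + 14
6 + 9 + 13
7 + 8 + 13
7 + 9 + 12
8 + 8 + 12
6 + 11 + 11
8 + 9 + 11
6 + 6 + 7 + 9
6 + 6 + 8 + 8
6 + 7 + 7 + 8
7 + 7 + 7 + 7
That's 23 in total.

23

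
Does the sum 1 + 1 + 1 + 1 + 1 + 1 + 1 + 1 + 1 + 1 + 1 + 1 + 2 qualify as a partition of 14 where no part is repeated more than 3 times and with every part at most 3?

The parts sum to 14, and the condition 'no summand is used more than 3 times' is violated.

No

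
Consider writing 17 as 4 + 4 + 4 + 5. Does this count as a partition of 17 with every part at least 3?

Yes

The parts sum to 17, and the condition 'every summand is at least 3' holds.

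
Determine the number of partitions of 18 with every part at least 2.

A full systematic count gives 88.

88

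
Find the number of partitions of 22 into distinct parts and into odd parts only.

8

They are:
21,1
19,3
17,5
15,7
13,9
13,5,3,1
11,7,3,1
9,7,5,1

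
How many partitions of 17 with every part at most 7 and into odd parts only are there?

Enumerating:
7,7,3
7,7,1,1,1
7,5,5
7,5,3,1,1
7,5,1,1,1,1,1
7,3,3,3,1
7,3,3,1,1,1,1
7,3,1,1,1,1,1,1,1
7,1,1,1,1,1,1,1,1,1,1
5,5,5,1,1
5,5,3,3,1
5,5,3,1,1,1,1
5,5,1,1,1,1,1,1,1
5,3,3,3,3
5,3,3,3,1,1,1
5,3,3,1,1,1,1,1,1
5,3,1,1,1,1,1,1,1,1,1
5,1,1,1,1,1,1,1,1,1,1,1,1
3,3,3,3,3,1,1
3,3,3,3,1,1,1,1,1
3,3,3,1,1,1,1,1,1,1,1
3,3,1,1,1,1,1,1,1,1,1,1,1
3,1,1,1,1,1,1,1,1,1,1,1,1,1,1
1,1,1,1,1,1,1,1,1,1,1,1,1,1,1,1,1

24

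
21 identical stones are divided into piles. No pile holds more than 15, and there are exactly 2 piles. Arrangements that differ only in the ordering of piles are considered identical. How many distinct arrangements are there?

The partitions of 21 that satisfy the conditions:
15, 6
14, 7
13, 8
12, 9
11, 10

5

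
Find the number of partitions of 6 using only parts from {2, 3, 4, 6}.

4

Listing the qualifying partitions of 6:
6
4 + 2
3 + 3
2 + 2 + 2
That's 4 in total.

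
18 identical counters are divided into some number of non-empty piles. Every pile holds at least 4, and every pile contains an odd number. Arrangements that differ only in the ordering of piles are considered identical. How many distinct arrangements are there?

They are:
13, 5
11, 7
9, 9
That's 3 in total.

3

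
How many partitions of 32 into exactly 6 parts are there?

Direct enumeration gives 709 partitions.

709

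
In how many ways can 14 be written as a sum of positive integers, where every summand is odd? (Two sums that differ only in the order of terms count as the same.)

The partitions of 14 that satisfy the conditions:
13, 1
11, 3
11, 1, 1, 1
9, 5
9, 3, 1, 1
9, 1, 1, 1, 1, 1
7, 7
7, 5, 1, 1
7, 3, 3, 1
7, 3, 1, 1, 1, 1
7, 1, 1, 1, 1, 1, 1, 1
5, 5, 3, 1
5, 5, 1, 1, 1, 1
5, 3, 3, 3
5, 3, 3, 1, 1, 1
5, 3, 1, 1, 1, 1, 1, 1
5, 1, 1, 1, 1, 1, 1, 1, 1, 1
3, 3, 3, 3, 1, 1
3, 3, 3, 1, 1, 1, 1, 1
3, 3, 1, 1, 1, 1, 1, 1, 1, 1
3, 1, 1, 1, 1, 1, 1, 1, 1, 1, 1, 1
1, 1, 1, 1, 1, 1, 1, 1, 1, 1, 1, 1, 1, 1
Counting gives 22.

22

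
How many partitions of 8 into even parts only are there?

5

Enumerating:
8
6 + 2
4 + 4
4 + 2 + 2
2 + 2 + 2 + 2
That's 5 in total.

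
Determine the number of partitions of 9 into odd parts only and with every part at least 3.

2

The partitions of 9 that satisfy the conditions:
9
3+3+3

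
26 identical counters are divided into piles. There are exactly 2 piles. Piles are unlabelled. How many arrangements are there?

13

The partitions of 26 that satisfy the conditions:
25,1
24,2
23,3
22,4
21,5
20,6
19,7
18,8
17,9
16,10
15,11
14,12
13,13
Counting gives 13.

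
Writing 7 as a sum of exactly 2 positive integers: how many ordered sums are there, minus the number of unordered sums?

3

Compositions: C(6,1) = 6.
Partitions of 7 into exactly 2 parts: 3.
Difference: 6 − 3 = 3.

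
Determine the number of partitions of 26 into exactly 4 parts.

136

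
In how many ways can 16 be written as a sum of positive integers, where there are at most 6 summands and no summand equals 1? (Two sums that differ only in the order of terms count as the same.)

There are too many to list fully; the first 12 (by largest part) are:
16
14 + 2
13 + 3
12 + 4
12 + 2 + 2
11 + 5
11 + 3 + 2
10 + 6
10 + 4 + 2
10 + 3 + 3
10 + 2 + 2 + 2
9 + 7
…and 40 more, for 52 total.

52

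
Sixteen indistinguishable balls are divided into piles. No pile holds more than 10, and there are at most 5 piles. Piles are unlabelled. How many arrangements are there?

Enumerating by decreasing first part gives 83 partitions in all.

83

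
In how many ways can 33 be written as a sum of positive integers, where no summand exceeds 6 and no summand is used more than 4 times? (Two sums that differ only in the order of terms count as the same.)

Direct enumeration gives 364 partitions.

364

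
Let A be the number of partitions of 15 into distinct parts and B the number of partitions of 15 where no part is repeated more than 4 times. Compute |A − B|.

100

Partitions of 15 into distinct parts: 27.
Partitions of 15 where no part is repeated more than 4 times: 127.
|27 − 127| = 100.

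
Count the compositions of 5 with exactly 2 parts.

4

Equivalently, choose which 1 of the 4 gaps become plus signs: C(4,1) = 4.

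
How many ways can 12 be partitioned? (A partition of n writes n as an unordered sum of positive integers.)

77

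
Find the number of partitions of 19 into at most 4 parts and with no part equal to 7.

75

Direct enumeration gives 75 partitions.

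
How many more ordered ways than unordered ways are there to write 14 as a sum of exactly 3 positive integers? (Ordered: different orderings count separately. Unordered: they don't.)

Ordered (compositions into 3 parts): C(13,2) = 78.
Unordered (partitions into 3 parts): 16.
Difference: 78 − 16 = 62.

62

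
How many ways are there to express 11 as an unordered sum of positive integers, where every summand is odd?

12

The partitions of 11 that satisfy the conditions:
11
9,1,1
7,3,1
7,1,1,1,1
5,5,1
5,3,3
5,3,1,1,1
5,1,1,1,1,1,1
3,3,3,1,1
3,3,1,1,1,1,1
3,1,1,1,1,1,1,1,1
1,1,1,1,1,1,1,1,1,1,1
That's 12 in total.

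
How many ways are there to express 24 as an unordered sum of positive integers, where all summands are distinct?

122

Direct enumeration gives 122 partitions.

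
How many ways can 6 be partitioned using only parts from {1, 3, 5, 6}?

Listing the qualifying partitions of 6:
6
5 + 1
3 + 3
3 + 1 + 1 + 1
1 + 1 + 1 + 1 + 1 + 1
That's 5 in total.

5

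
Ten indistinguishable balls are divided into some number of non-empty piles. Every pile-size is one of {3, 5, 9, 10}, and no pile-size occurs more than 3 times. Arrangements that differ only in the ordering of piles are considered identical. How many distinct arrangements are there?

2

They are:
10
5,5
That's 2 in total.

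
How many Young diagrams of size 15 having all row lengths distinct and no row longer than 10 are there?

20

Listing the qualifying partitions of 15:
10, 5
10, 4, 1
10, 3, 2
9, 6
9, 5, 1
9, 4, 2
9, 3, 2, 1
8, 7
8, 6, 1
8, 5, 2
8, 4, 3
8, 4, 2, 1
7, 6, 2
7, 5, 3
7, 5, 2, 1
7, 4, 3, 1
6, 5, 4
6, 5, 3, 1
6, 4, 3, 2
5, 4, 3, 2, 1
Counting gives 20.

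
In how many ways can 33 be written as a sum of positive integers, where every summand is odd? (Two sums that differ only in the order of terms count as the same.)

448

Counting exhaustively, 448 partitions satisfy the conditions.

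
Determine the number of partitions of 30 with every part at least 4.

140

Direct enumeration gives 140 partitions.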